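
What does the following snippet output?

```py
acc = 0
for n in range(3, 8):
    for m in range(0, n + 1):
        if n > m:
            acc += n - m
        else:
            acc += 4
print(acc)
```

100

n=3,m=0: 3>0, acc = 0+3 = 3
n=3,m=1: 3>1, acc = 3+2 = 5
n=3,m=2: 3>2, acc = 5+1 = 6
n=3,m=3: not 3>3, acc = 6+4 = 10
n=4,m=0: 4>0, acc = 10+4 = 14
n=4,m=1: 4>1, acc = 14+3 = 17
n=4,m=2: 4>2, acc = 17+2 = 19
n=4,m=3: 4>3, acc = 19+1 = 20
n=4,m=4: not 4>4, acc = 20+4 = 24
n=5,m=0: 5>0, acc = 24+5 = 29
n=5,m=1: 5>1, acc = 29+4 = 33
n=5,m=2: 5>2, acc = 33+3 = 36
n=5,m=3: 5>3, acc = 36+2 = 38
n=5,m=4: 5>4, acc = 38+1 = 39
n=5,m=5: not 5>5, acc = 39+4 = 43
n=6,m=0: 6>0, acc = 43+6 = 49
n=6,m=1: 6>1, acc = 49+5 = 54
n=6,m=2: 6>2, acc = 54+4 = 58
n=6,m=3: 6>3, acc = 58+3 = 61
n=6,m=4: 6>4, acc = 61+2 = 63
n=6,m=5: 6>5, acc = 63+1 = 64
n=6,m=6: not 6>6, acc = 64+4 = 68
n=7,m=0: 7>0, acc = 68+7 = 75
n=7,m=1: 7>1, acc = 75+6 = 81
n=7,m=2: 7>2, acc = 81+5 = 86
n=7,m=3: 7>3, acc = 86+4 = 90
n=7,m=4: 7>4, acc = 90+3 = 93
n=7,m=5: 7>5, acc = 93+2 = 95
n=7,m=6: 7>6, acc = 95+1 = 96
n=7,m=7: not 7>7, acc = 96+4 = 100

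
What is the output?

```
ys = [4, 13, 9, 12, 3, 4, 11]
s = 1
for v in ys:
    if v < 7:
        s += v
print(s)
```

12

v=4: <7, s = 1+4 = 5
v=13: not <7
v=9: not <7
v=12: not <7
v=3: <7, s = 5+3 = 8
v=4: <7, s = 8+4 = 12
v=11: not <7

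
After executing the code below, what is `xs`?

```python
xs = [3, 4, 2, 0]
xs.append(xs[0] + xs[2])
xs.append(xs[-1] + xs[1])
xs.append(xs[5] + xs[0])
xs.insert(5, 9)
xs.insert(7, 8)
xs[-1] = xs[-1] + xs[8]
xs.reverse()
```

append xs[0]+xs[2] = 3+2 = 5 → [3, 4, 2, 0, 5]
append xs[-1]+xs[1] = 5+4 = 9 → [3, 4, 2, 0, 5, 9]
append xs[5]+xs[0] = 9+3 = 12 → [3, 4, 2, 0, 5, 9, 12]
insert 9 at 5 → [3, 4, 2, 0, 5, 9, 9, 12]
insert 8 at 7 → [3, 4, 2, 0, 5, 9, 9, 8, 12]
xs[-1] = xs[-1]+xs[8] = 12+12 = 24 → [3, 4, 2, 0, 5, 9, 9, 8, 24]
reverse → [24, 8, 9, 9, 5, 0, 2, 4, 3]

[24, 8, 9, 9, 5, 0, 2, 4, 3]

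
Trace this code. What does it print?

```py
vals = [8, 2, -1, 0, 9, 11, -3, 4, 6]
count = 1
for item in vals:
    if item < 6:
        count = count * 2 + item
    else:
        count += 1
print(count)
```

95

item=8: not <6, count = 1+1 = 2
item=2: <6, count = 2*2+2 = 6
item=-1: <6, count = 6*2+(-1) = 11
item=0: <6, count = 11*2+0 = 22
item=9: not <6, count = 22+1 = 23
item=11: not <6, count = 23+1 = 24
item=-3: <6, count = 24*2+(-3) = 45
item=4: <6, count = 45*2+4 = 94
item=6: not <6, count = 94+1 = 95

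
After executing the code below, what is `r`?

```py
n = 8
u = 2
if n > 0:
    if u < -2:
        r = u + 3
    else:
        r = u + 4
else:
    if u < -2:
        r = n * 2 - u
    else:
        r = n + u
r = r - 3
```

3

n=8, u=2
n > 0 is True; u < -2 is False
→ r = u + 4 = 6
r = 6-3 = 3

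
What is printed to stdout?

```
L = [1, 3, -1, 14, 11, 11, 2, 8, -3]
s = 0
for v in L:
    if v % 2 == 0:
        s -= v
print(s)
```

-24

v=1: not even
v=3: not even
v=-1: not even
v=14: even, s = 0-14 = -14
v=11: not even
v=11: not even
v=2: even, s = (-14)-2 = -16
v=8: even, s = (-16)-8 = -24
v=-3: not even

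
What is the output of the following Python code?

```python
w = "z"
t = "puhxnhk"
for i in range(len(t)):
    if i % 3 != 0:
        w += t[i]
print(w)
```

zuhnh

i=0: skip
i=1: add 'u' → 'zu'
i=2: add 'h' → 'zuh'
i=3: skip
i=4: add 'n' → 'zuhn'
i=5: add 'h' → 'zuhnh'
i=6: skip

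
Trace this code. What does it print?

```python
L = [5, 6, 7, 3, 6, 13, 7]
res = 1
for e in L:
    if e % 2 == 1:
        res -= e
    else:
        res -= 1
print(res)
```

-36

e=5: odd, res = 1-5 = -4
e=6: not odd, res = (-4)-1 = -5
e=7: odd, res = (-5)-7 = -12
e=3: odd, res = (-12)-3 = -15
e=6: not odd, res = (-15)-1 = -16
e=13: odd, res = (-16)-13 = -29
e=7: odd, res = (-29)-7 = -36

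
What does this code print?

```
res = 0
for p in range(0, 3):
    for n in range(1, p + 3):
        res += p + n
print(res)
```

30

p=0,n=1: res = 0+1 = 1
p=0,n=2: res = 1+2 = 3
p=1,n=1: res = 3+2 = 5
p=1,n=2: res = 5+3 = 8
p=1,n=3: res = 8+4 = 12
p=2,n=1: res = 12+3 = 15
p=2,n=2: res = 15+4 = 19
p=2,n=3: res = 19+5 = 24
p=2,n=4: res = 24+6 = 30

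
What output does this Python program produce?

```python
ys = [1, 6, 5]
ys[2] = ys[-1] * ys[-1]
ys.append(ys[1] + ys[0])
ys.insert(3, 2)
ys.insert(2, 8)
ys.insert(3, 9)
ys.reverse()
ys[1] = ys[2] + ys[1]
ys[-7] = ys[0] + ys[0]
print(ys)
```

[14, 27, 25, 9, 8, 6, 1]

ys[2] = ys[-1]*ys[-1] = 5*5 = 25 → [1, 6, 25]
append ys[1]+ys[0] = 6+1 = 7 → [1, 6, 25, 7]
insert 2 at 3 → [1, 6, 25, 2, 7]
insert 8 at 2 → [1, 6, 8, 25, 2, 7]
insert 9 at 3 → [1, 6, 8, 9, 25, 2, 7]
reverse → [7, 2, 25, 9, 8, 6, 1]
ys[1] = ys[2]+ys[1] = 25+2 = 27 → [7, 27, 25, 9, 8, 6, 1]
ys[-7] = ys[0]+ys[0] = 7+7 = 14 → [14, 27, 25, 9, 8, 6, 1]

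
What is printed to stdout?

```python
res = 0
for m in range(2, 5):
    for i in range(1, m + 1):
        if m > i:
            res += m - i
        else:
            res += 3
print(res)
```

19

m=2,i=1: 2>1, res = 0+1 = 1
m=2,i=2: not 2>2, res = 1+3 = 4
m=3,i=1: 3>1, res = 4+2 = 6
m=3,i=2: 3>2, res = 6+1 = 7
m=3,i=3: not 3>3, res = 7+3 = 10
m=4,i=1: 4>1, res = 10+3 = 13
m=4,i=2: 4>2, res = 13+2 = 15
m=4,i=3: 4>3, res = 15+1 = 16
m=4,i=4: not 4>4, res = 16+3 = 19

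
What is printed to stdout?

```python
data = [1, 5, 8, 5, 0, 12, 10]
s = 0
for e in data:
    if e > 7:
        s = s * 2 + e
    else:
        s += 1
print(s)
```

90

e=1: not >7, s = 0+1 = 1
e=5: not >7, s = 1+1 = 2
e=8: >7, s = 2*2+8 = 12
e=5: not >7, s = 12+1 = 13
e=0: not >7, s = 13+1 = 14
e=12: >7, s = 14*2+12 = 40
e=10: >7, s = 40*2+10 = 90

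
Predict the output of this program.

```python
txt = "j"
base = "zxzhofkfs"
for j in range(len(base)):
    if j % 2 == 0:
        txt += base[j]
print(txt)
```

j=0: add 'z' → 'jz'
j=1: skip
j=2: add 'z' → 'jzz'
j=3: skip
j=4: add 'o' → 'jzzo'
j=5: skip
j=6: add 'k' → 'jzzok'
j=7: skip
j=8: add 's' → 'jzzoks'

jzzoks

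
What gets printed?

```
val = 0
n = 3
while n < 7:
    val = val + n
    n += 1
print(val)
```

18

n=3: val = 0+3 = 3
n=4: val = 3+4 = 7
n=5: val = 7+5 = 12
n=6: val = 12+6 = 18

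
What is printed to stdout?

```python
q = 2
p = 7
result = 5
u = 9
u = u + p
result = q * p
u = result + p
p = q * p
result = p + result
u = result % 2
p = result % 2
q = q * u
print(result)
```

28

u = 9+7 = 16
result = 2*7 = 14
u = 14+7 = 21
p = 2*7 = 14
result = 14+14 = 28
u = 28%2 = 0
p = 28%2 = 0
q = 2*0 = 0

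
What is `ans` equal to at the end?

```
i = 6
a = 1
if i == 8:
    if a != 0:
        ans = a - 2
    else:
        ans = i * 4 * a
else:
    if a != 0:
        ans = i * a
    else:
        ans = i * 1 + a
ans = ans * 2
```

12

i=6, a=1
i == 8 is False; a != 0 is True
→ ans = i * a = 6
ans = 6*2 = 12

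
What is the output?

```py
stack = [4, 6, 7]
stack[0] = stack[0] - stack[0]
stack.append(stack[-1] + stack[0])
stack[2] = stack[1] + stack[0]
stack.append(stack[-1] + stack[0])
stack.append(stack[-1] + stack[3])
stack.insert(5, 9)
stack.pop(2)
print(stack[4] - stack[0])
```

stack[0] = stack[0]-stack[0] = 4-4 = 0 → [0, 6, 7]
append stack[-1]+stack[0] = 7+0 = 7 → [0, 6, 7, 7]
stack[2] = stack[1]+stack[0] = 6+0 = 6 → [0, 6, 6, 7]
append stack[-1]+stack[0] = 7+0 = 7 → [0, 6, 6, 7, 7]
append stack[-1]+stack[3] = 7+7 = 14 → [0, 6, 6, 7, 7, 14]
insert 9 at 5 → [0, 6, 6, 7, 7, 9, 14]
pop(2) removes 6 → [0, 6, 7, 7, 9, 14]
stack[4]-stack[0] = 9-0 = 9

9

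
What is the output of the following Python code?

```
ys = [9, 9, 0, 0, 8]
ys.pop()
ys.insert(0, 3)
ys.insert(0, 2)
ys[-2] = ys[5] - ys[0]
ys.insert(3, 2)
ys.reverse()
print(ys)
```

[0, -2, 9, 2, 9, 3, 2]

pop() removes 8 → [9, 9, 0, 0]
insert 3 at 0 → [3, 9, 9, 0, 0]
insert 2 at 0 → [2, 3, 9, 9, 0, 0]
ys[-2] = ys[5]-ys[0] = 0-2 = -2 → [2, 3, 9, 9, -2, 0]
insert 2 at 3 → [2, 3, 9, 2, 9, -2, 0]
reverse → [0, -2, 9, 2, 9, 3, 2]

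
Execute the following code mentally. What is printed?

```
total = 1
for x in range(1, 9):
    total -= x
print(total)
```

x=1: total = 1-1 = 0
x=2: total = 0-2 = -2
x=3: total = (-2)-3 = -5
x=4: total = (-5)-4 = -9
x=5: total = (-9)-5 = -14
x=6: total = (-14)-6 = -20
x=7: total = (-20)-7 = -27
x=8: total = (-27)-8 = -35

-35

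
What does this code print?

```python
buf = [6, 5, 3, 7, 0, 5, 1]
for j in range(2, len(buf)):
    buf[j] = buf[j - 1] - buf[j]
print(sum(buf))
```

-18

j=2: buf[2] = 5-3 = 2 → [6, 5, 2, 7, 0, 5, 1]
j=3: buf[3] = 2-7 = -5 → [6, 5, 2, -5, 0, 5, 1]
j=4: buf[4] = (-5)-0 = -5 → [6, 5, 2, -5, -5, 5, 1]
j=5: buf[5] = (-5)-5 = -10 → [6, 5, 2, -5, -5, -10, 1]
j=6: buf[6] = (-10)-1 = -11 → [6, 5, 2, -5, -5, -10, -11]
sum = -18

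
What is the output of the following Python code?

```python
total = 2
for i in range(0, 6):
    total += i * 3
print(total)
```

i=0: total = 2+0*3 = 2
i=1: total = 2+1*3 = 5
i=2: total = 5+2*3 = 11
i=3: total = 11+3*3 = 20
i=4: total = 20+4*3 = 32
i=5: total = 32+5*3 = 47

47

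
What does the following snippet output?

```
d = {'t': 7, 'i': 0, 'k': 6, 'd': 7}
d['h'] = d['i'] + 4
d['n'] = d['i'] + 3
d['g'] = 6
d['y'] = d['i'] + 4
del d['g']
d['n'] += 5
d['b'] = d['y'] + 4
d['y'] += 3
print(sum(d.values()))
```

47

d['h'] = d['i']+4 = 4 → {'t': 7, 'i': 0, 'k': 6, 'd': 7, 'h': 4}
d['n'] = d['i']+3 = 3 → {'t': 7, 'i': 0, 'k': 6, 'd': 7, 'h': 4, 'n': 3}
d['g'] = 6 → {'t': 7, 'i': 0, 'k': 6, 'd': 7, 'h': 4, 'n': 3, 'g': 6}
d['y'] = d['i']+4 = 4 → {'t': 7, 'i': 0, 'k': 6, 'd': 7, 'h': 4, 'n': 3, 'g': 6, 'y': 4}
del 'g' → {'t': 7, 'i': 0, 'k': 6, 'd': 7, 'h': 4, 'n': 3, 'y': 4}
d['n'] = 3+5 = 8 → {'t': 7, 'i': 0, 'k': 6, 'd': 7, 'h': 4, 'n': 8, 'y': 4}
d['b'] = d['y']+4 = 8 → {'t': 7, 'i': 0, 'k': 6, 'd': 7, 'h': 4, 'n': 8, 'y': 4, 'b': 8}
d['y'] = 4+3 = 7 → {'t': 7, 'i': 0, 'k': 6, 'd': 7, 'h': 4, 'n': 8, 'y': 7, 'b': 8}
sum of values = 47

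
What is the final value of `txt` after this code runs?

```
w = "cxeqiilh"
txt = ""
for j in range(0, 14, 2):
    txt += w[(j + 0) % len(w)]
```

'ceilcei'

j=0: add w[0]='c' → 'c'
j=2: add w[2]='e' → 'ce'
j=4: add w[4]='i' → 'cei'
j=6: add w[6]='l' → 'ceil'
j=8: add w[0]='c' → 'ceilc'
j=10: add w[2]='e' → 'ceilce'
j=12: add w[4]='i' → 'ceilcei'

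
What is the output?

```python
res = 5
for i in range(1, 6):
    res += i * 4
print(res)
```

65

i=1: res = 5+1*4 = 9
i=2: res = 9+2*4 = 17
i=3: res = 17+3*4 = 29
i=4: res = 29+4*4 = 45
i=5: res = 45+5*4 = 65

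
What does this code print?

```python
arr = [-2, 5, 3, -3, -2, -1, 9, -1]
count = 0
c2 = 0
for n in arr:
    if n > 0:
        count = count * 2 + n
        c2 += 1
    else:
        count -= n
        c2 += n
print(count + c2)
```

58

n=-2: not >0, count = 0-(-2) = 2; c2=-2
n=5: >0, count = 2*2+5 = 9; c2=-1
n=3: >0, count = 9*2+3 = 21; c2=0
n=-3: not >0, count = 21-(-3) = 24; c2=-3
n=-2: not >0, count = 24-(-2) = 26; c2=-5
n=-1: not >0, count = 26-(-1) = 27; c2=-6
n=9: >0, count = 27*2+9 = 63; c2=-5
n=-1: not >0, count = 63-(-1) = 64; c2=-6
count+c2 = 64+(-6) = 58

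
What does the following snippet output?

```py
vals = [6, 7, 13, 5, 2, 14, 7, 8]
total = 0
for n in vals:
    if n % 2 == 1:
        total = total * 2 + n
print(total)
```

125

n=6: not odd
n=7: odd, total = 0*2+7 = 7
n=13: odd, total = 7*2+13 = 27
n=5: odd, total = 27*2+5 = 59
n=2: not odd
n=14: not odd
n=7: odd, total = 59*2+7 = 125
n=8: not odd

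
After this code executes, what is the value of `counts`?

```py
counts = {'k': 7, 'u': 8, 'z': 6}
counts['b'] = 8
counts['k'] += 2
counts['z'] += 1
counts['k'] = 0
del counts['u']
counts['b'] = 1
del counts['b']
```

{'k': 0, 'z': 7}

counts['b'] = 8 → {'k': 7, 'u': 8, 'z': 6, 'b': 8}
counts['k'] = 7+2 = 9 → {'k': 9, 'u': 8, 'z': 6, 'b': 8}
counts['z'] = 6+1 = 7 → {'k': 9, 'u': 8, 'z': 7, 'b': 8}
counts['k'] = 0 → {'k': 0, 'u': 8, 'z': 7, 'b': 8}
del 'u' → {'k': 0, 'z': 7, 'b': 8}
counts['b'] = 1 → {'k': 0, 'z': 7, 'b': 1}
del 'b' → {'k': 0, 'z': 7}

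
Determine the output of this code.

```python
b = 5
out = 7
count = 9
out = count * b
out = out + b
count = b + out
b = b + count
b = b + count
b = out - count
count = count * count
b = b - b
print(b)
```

out = 9*5 = 45
out = 45+5 = 50
count = 5+50 = 55
b = 5+55 = 60
b = 60+55 = 115
b = 50-55 = -5
count = 55*55 = 3025
b = (-5)-(-5) = 0

0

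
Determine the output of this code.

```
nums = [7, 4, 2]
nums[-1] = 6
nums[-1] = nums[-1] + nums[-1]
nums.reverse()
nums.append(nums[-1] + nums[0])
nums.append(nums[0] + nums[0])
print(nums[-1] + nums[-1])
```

48

nums[-1] = 6 → [7, 4, 6]
nums[-1] = nums[-1]+nums[-1] = 6+6 = 12 → [7, 4, 12]
reverse → [12, 4, 7]
append nums[-1]+nums[0] = 7+12 = 19 → [12, 4, 7, 19]
append nums[0]+nums[0] = 12+12 = 24 → [12, 4, 7, 19, 24]
nums[-1]+nums[-1] = 24+24 = 48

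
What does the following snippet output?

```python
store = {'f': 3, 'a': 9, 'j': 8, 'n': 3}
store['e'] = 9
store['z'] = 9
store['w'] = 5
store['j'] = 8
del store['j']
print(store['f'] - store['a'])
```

store['e'] = 9 → {'f': 3, 'a': 9, 'j': 8, 'n': 3, 'e': 9}
store['z'] = 9 → {'f': 3, 'a': 9, 'j': 8, 'n': 3, 'e': 9, 'z': 9}
store['w'] = 5 → {'f': 3, 'a': 9, 'j': 8, 'n': 3, 'e': 9, 'z': 9, 'w': 5}
store['j'] = 8 → {'f': 3, 'a': 9, 'j': 8, 'n': 3, 'e': 9, 'z': 9, 'w': 5}
del 'j' → {'f': 3, 'a': 9, 'n': 3, 'e': 9, 'z': 9, 'w': 5}
store['f']-store['a'] = 3-9 = -6

-6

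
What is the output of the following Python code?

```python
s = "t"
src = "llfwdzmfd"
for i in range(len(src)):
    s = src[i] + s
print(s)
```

dfmzdwfllt

i=0: prepend 'l' → 'lt'
i=1: prepend 'l' → 'llt'
i=2: prepend 'f' → 'fllt'
i=3: prepend 'w' → 'wfllt'
i=4: prepend 'd' → 'dwfllt'
i=5: prepend 'z' → 'zdwfllt'
i=6: prepend 'm' → 'mzdwfllt'
i=7: prepend 'f' → 'fmzdwfllt'
i=8: prepend 'd' → 'dfmzdwfllt'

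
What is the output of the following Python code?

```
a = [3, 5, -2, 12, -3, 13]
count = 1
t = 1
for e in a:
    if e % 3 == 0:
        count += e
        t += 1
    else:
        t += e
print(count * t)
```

260

e=3: %3==0, count = 1+3 = 4; t=2
e=5: not %3==0; t=7
e=-2: not %3==0; t=5
e=12: %3==0, count = 4+12 = 16; t=6
e=-3: %3==0, count = 16+(-3) = 13; t=7
e=13: not %3==0; t=20
count*t = 13*20 = 260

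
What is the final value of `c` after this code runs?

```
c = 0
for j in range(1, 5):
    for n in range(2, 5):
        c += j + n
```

66

j=1,n=2: c = 0+3 = 3
j=1,n=3: c = 3+4 = 7
j=1,n=4: c = 7+5 = 12
j=2,n=2: c = 12+4 = 16
j=2,n=3: c = 16+5 = 21
j=2,n=4: c = 21+6 = 27
j=3,n=2: c = 27+5 = 32
j=3,n=3: c = 32+6 = 38
j=3,n=4: c = 38+7 = 45
j=4,n=2: c = 45+6 = 51
j=4,n=3: c = 51+7 = 58
j=4,n=4: c = 58+8 = 66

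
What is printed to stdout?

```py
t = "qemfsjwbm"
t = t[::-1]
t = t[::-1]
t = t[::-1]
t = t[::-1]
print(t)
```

reverse → 'mbwjsfmeq'
reverse → 'qemfsjwbm'
reverse → 'mbwjsfmeq'
reverse → 'qemfsjwbm'

qemfsjwbm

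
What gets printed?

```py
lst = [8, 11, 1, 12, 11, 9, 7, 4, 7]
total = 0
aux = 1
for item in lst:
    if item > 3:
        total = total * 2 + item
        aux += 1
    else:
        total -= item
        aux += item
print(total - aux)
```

item=8: >3, total = 0*2+8 = 8; aux=2
item=11: >3, total = 8*2+11 = 27; aux=3
item=1: not >3, total = 27-1 = 26; aux=4
item=12: >3, total = 26*2+12 = 64; aux=5
item=11: >3, total = 64*2+11 = 139; aux=6
item=9: >3, total = 139*2+9 = 287; aux=7
item=7: >3, total = 287*2+7 = 581; aux=8
item=4: >3, total = 581*2+4 = 1166; aux=9
item=7: >3, total = 1166*2+7 = 2339; aux=10
total-aux = 2339-10 = 2329

2329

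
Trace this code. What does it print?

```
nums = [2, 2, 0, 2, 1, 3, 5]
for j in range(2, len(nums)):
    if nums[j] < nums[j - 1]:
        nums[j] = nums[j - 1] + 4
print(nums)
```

j=2: 0<2, nums[2] = 2+4 = 6 → [2, 2, 6, 2, 1, 3, 5]
j=3: 2<6, nums[3] = 6+4 = 10 → [2, 2, 6, 10, 1, 3, 5]
j=4: 1<10, nums[4] = 10+4 = 14 → [2, 2, 6, 10, 14, 3, 5]
j=5: 3<14, nums[5] = 14+4 = 18 → [2, 2, 6, 10, 14, 18, 5]
j=6: 5<18, nums[6] = 18+4 = 22 → [2, 2, 6, 10, 14, 18, 22]

[2, 2, 6, 10, 14, 18, 22]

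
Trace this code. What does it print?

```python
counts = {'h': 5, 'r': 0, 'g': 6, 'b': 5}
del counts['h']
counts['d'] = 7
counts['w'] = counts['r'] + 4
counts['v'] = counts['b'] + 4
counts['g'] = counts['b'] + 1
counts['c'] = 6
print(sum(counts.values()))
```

37

del 'h' → {'r': 0, 'g': 6, 'b': 5}
counts['d'] = 7 → {'r': 0, 'g': 6, 'b': 5, 'd': 7}
counts['w'] = counts['r']+4 = 4 → {'r': 0, 'g': 6, 'b': 5, 'd': 7, 'w': 4}
counts['v'] = counts['b']+4 = 9 → {'r': 0, 'g': 6, 'b': 5, 'd': 7, 'w': 4, 'v': 9}
counts['g'] = counts['b']+1 = 6 → {'r': 0, 'g': 6, 'b': 5, 'd': 7, 'w': 4, 'v': 9}
counts['c'] = 6 → {'r': 0, 'g': 6, 'b': 5, 'd': 7, 'w': 4, 'v': 9, 'c': 6}
sum of values = 37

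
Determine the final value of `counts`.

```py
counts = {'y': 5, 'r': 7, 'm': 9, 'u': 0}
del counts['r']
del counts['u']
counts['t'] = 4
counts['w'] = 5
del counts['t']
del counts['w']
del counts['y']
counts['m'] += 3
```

del 'r' → {'y': 5, 'm': 9, 'u': 0}
del 'u' → {'y': 5, 'm': 9}
counts['t'] = 4 → {'y': 5, 'm': 9, 't': 4}
counts['w'] = 5 → {'y': 5, 'm': 9, 't': 4, 'w': 5}
del 't' → {'y': 5, 'm': 9, 'w': 5}
del 'w' → {'y': 5, 'm': 9}
del 'y' → {'m': 9}
counts['m'] = 9+3 = 12 → {'m': 12}

{'m': 12}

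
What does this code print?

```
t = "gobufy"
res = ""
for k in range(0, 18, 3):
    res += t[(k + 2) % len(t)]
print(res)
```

k=0: add t[2]='b' → 'b'
k=3: add t[5]='y' → 'by'
k=6: add t[2]='b' → 'byb'
k=9: add t[5]='y' → 'byby'
k=12: add t[2]='b' → 'bybyb'
k=15: add t[5]='y' → 'bybyby'

bybyby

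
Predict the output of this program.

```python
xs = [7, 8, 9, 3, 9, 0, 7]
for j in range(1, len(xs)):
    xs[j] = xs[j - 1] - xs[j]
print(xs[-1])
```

j=1: xs[1] = 7-8 = -1 → [7, -1, 9, 3, 9, 0, 7]
j=2: xs[2] = (-1)-9 = -10 → [7, -1, -10, 3, 9, 0, 7]
j=3: xs[3] = (-10)-3 = -13 → [7, -1, -10, -13, 9, 0, 7]
j=4: xs[4] = (-13)-9 = -22 → [7, -1, -10, -13, -22, 0, 7]
j=5: xs[5] = (-22)-0 = -22 → [7, -1, -10, -13, -22, -22, 7]
j=6: xs[6] = (-22)-7 = -29 → [7, -1, -10, -13, -22, -22, -29]

-29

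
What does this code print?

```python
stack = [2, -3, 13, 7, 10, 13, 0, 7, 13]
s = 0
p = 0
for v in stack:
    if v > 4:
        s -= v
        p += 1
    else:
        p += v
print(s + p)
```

v=2: not >4; p=2
v=-3: not >4; p=-1
v=13: >4, s = 0-13 = -13; p=0
v=7: >4, s = (-13)-7 = -20; p=1
v=10: >4, s = (-20)-10 = -30; p=2
v=13: >4, s = (-30)-13 = -43; p=3
v=0: not >4; p=3
v=7: >4, s = (-43)-7 = -50; p=4
v=13: >4, s = (-50)-13 = -63; p=5
s+p = (-63)+5 = -58

-58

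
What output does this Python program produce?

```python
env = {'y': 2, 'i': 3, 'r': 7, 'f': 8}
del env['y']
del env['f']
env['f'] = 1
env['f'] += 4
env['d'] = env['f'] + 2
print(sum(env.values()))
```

22

del 'y' → {'i': 3, 'r': 7, 'f': 8}
del 'f' → {'i': 3, 'r': 7}
env['f'] = 1 → {'i': 3, 'r': 7, 'f': 1}
env['f'] = 1+4 = 5 → {'i': 3, 'r': 7, 'f': 5}
env['d'] = env['f']+2 = 7 → {'i': 3, 'r': 7, 'f': 5, 'd': 7}
sum of values = 22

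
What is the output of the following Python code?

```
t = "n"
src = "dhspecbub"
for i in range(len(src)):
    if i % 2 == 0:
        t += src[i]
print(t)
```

ndsebb

i=0: add 'd' → 'nd'
i=1: skip
i=2: add 's' → 'nds'
i=3: skip
i=4: add 'e' → 'ndse'
i=5: skip
i=6: add 'b' → 'ndseb'
i=7: skip
i=8: add 'b' → 'ndsebb'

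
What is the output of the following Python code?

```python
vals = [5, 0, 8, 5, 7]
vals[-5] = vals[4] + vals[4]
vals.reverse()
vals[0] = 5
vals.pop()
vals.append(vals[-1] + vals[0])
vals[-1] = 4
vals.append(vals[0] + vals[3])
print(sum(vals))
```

27

vals[-5] = vals[4]+vals[4] = 7+7 = 14 → [14, 0, 8, 5, 7]
reverse → [7, 5, 8, 0, 14]
vals[0] = 5 → [5, 5, 8, 0, 14]
pop() removes 14 → [5, 5, 8, 0]
append vals[-1]+vals[0] = 0+5 = 5 → [5, 5, 8, 0, 5]
vals[-1] = 4 → [5, 5, 8, 0, 4]
append vals[0]+vals[3] = 5+0 = 5 → [5, 5, 8, 0, 4, 5]
sum = 27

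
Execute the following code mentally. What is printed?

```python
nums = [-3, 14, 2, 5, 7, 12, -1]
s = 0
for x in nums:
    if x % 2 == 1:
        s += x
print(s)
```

x=-3: odd, s = 0+(-3) = -3
x=14: not odd
x=2: not odd
x=5: odd, s = (-3)+5 = 2
x=7: odd, s = 2+7 = 9
x=12: not odd
x=-1: odd, s = 9+(-1) = 8

8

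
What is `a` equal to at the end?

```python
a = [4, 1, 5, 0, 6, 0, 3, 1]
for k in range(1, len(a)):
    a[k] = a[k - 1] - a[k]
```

[4, 3, -2, -2, -8, -8, -11, -12]

k=1: a[1] = 4-1 = 3 → [4, 3, 5, 0, 6, 0, 3, 1]
k=2: a[2] = 3-5 = -2 → [4, 3, -2, 0, 6, 0, 3, 1]
k=3: a[3] = (-2)-0 = -2 → [4, 3, -2, -2, 6, 0, 3, 1]
k=4: a[4] = (-2)-6 = -8 → [4, 3, -2, -2, -8, 0, 3, 1]
k=5: a[5] = (-8)-0 = -8 → [4, 3, -2, -2, -8, -8, 3, 1]
k=6: a[6] = (-8)-3 = -11 → [4, 3, -2, -2, -8, -8, -11, 1]
k=7: a[7] = (-11)-1 = -12 → [4, 3, -2, -2, -8, -8, -11, -12]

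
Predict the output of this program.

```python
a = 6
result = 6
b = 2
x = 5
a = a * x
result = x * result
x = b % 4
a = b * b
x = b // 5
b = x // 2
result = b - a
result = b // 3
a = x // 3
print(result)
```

a = 6*5 = 30
result = 5*6 = 30
x = 2%4 = 2
a = 2*2 = 4
x = 2//5 = 0
b = 0//2 = 0
result = 0-4 = -4
result = 0//3 = 0
a = 0//3 = 0

0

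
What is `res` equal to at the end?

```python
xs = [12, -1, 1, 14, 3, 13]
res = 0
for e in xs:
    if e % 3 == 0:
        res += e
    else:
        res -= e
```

e=12: %3==0, res = 0+12 = 12
e=-1: not %3==0, res = 12-(-1) = 13
e=1: not %3==0, res = 13-1 = 12
e=14: not %3==0, res = 12-14 = -2
e=3: %3==0, res = (-2)+3 = 1
e=13: not %3==0, res = 1-13 = -12

-12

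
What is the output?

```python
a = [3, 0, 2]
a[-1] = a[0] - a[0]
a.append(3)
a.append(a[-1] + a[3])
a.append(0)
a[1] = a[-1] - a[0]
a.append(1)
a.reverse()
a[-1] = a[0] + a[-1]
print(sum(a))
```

11

a[-1] = a[0]-a[0] = 3-3 = 0 → [3, 0, 0]
append 3 → [3, 0, 0, 3]
append a[-1]+a[3] = 3+3 = 6 → [3, 0, 0, 3, 6]
append 0 → [3, 0, 0, 3, 6, 0]
a[1] = a[-1]-a[0] = 0-3 = -3 → [3, -3, 0, 3, 6, 0]
append 1 → [3, -3, 0, 3, 6, 0, 1]
reverse → [1, 0, 6, 3, 0, -3, 3]
a[-1] = a[0]+a[-1] = 1+3 = 4 → [1, 0, 6, 3, 0, -3, 4]
sum = 11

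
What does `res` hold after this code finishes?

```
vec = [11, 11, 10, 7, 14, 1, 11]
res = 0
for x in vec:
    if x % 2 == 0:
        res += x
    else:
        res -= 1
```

x=11: not even, res = 0-1 = -1
x=11: not even, res = (-1)-1 = -2
x=10: even, res = (-2)+10 = 8
x=7: not even, res = 8-1 = 7
x=14: even, res = 7+14 = 21
x=1: not even, res = 21-1 = 20
x=11: not even, res = 20-1 = 19

19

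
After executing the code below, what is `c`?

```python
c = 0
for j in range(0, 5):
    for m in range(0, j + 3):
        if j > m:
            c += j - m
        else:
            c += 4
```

j=0,m=0: not 0>0, c = 0+4 = 4
j=0,m=1: not 0>1, c = 4+4 = 8
j=0,m=2: not 0>2, c = 8+4 = 12
j=1,m=0: 1>0, c = 12+1 = 13
j=1,m=1: not 1>1, c = 13+4 = 17
j=1,m=2: not 1>2, c = 17+4 = 21
j=1,m=3: not 1>3, c = 21+4 = 25
j=2,m=0: 2>0, c = 25+2 = 27
j=2,m=1: 2>1, c = 27+1 = 28
j=2,m=2: not 2>2, c = 28+4 = 32
j=2,m=3: not 2>3, c = 32+4 = 36
j=2,m=4: not 2>4, c = 36+4 = 40
j=3,m=0: 3>0, c = 40+3 = 43
j=3,m=1: 3>1, c = 43+2 = 45
j=3,m=2: 3>2, c = 45+1 = 46
j=3,m=3: not 3>3, c = 46+4 = 50
j=3,m=4: not 3>4, c = 50+4 = 54
j=3,m=5: not 3>5, c = 54+4 = 58
j=4,m=0: 4>0, c = 58+4 = 62
j=4,m=1: 4>1, c = 62+3 = 65
j=4,m=2: 4>2, c = 65+2 = 67
j=4,m=3: 4>3, c = 67+1 = 68
j=4,m=4: not 4>4, c = 68+4 = 72
j=4,m=5: not 4>5, c = 72+4 = 76
j=4,m=6: not 4>6, c = 76+4 = 80

80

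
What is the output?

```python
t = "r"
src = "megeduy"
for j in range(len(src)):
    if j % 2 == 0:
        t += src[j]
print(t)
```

rmgdy

j=0: add 'm' → 'rm'
j=1: skip
j=2: add 'g' → 'rmg'
j=3: skip
j=4: add 'd' → 'rmgd'
j=5: skip
j=6: add 'y' → 'rmgdy'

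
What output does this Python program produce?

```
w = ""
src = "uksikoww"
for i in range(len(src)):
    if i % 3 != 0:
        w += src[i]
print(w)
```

kskow

i=0: skip
i=1: add 'k' → 'k'
i=2: add 's' → 'ks'
i=3: skip
i=4: add 'k' → 'ksk'
i=5: add 'o' → 'ksko'
i=6: skip
i=7: add 'w' → 'kskow'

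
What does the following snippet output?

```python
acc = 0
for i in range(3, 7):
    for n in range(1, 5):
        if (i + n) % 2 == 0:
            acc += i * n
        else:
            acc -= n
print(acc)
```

i=3,n=1: even sum, acc = 0+3 = 3
i=3,n=2: odd sum, acc = 3-2 = 1
i=3,n=3: even sum, acc = 1+9 = 10
i=3,n=4: odd sum, acc = 10-4 = 6
i=4,n=1: odd sum, acc = 6-1 = 5
i=4,n=2: even sum, acc = 5+8 = 13
i=4,n=3: odd sum, acc = 13-3 = 10
i=4,n=4: even sum, acc = 10+16 = 26
i=5,n=1: even sum, acc = 26+5 = 31
i=5,n=2: odd sum, acc = 31-2 = 29
i=5,n=3: even sum, acc = 29+15 = 44
i=5,n=4: odd sum, acc = 44-4 = 40
i=6,n=1: odd sum, acc = 40-1 = 39
i=6,n=2: even sum, acc = 39+12 = 51
i=6,n=3: odd sum, acc = 51-3 = 48
i=6,n=4: even sum, acc = 48+24 = 72

72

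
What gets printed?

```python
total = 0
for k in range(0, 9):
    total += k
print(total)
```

k=0: total = 0+0 = 0
k=1: total = 0+1 = 1
k=2: total = 1+2 = 3
k=3: total = 3+3 = 6
k=4: total = 6+4 = 10
k=5: total = 10+5 = 15
k=6: total = 15+6 = 21
k=7: total = 21+7 = 28
k=8: total = 28+8 = 36

36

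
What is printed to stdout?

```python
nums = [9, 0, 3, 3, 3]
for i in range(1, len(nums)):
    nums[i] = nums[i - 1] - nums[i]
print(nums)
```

i=1: nums[1] = 9-0 = 9 → [9, 9, 3, 3, 3]
i=2: nums[2] = 9-3 = 6 → [9, 9, 6, 3, 3]
i=3: nums[3] = 6-3 = 3 → [9, 9, 6, 3, 3]
i=4: nums[4] = 3-3 = 0 → [9, 9, 6, 3, 0]

[9, 9, 6, 3, 0]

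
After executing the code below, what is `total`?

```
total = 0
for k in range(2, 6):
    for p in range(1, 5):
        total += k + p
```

96

k=2,p=1: total = 0+3 = 3
k=2,p=2: total = 3+4 = 7
k=2,p=3: total = 7+5 = 12
k=2,p=4: total = 12+6 = 18
k=3,p=1: total = 18+4 = 22
k=3,p=2: total = 22+5 = 27
k=3,p=3: total = 27+6 = 33
k=3,p=4: total = 33+7 = 40
k=4,p=1: total = 40+5 = 45
k=4,p=2: total = 45+6 = 51
k=4,p=3: total = 51+7 = 58
k=4,p=4: total = 58+8 = 66
k=5,p=1: total = 66+6 = 72
k=5,p=2: total = 72+7 = 79
k=5,p=3: total = 79+8 = 87
k=5,p=4: total = 87+9 = 96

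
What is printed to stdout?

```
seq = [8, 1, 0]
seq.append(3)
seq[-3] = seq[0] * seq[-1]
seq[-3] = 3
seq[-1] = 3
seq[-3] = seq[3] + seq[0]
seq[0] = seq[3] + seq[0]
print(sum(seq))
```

append 3 → [8, 1, 0, 3]
seq[-3] = seq[0]*seq[-1] = 8*3 = 24 → [8, 24, 0, 3]
seq[-3] = 3 → [8, 3, 0, 3]
seq[-1] = 3 → [8, 3, 0, 3]
seq[-3] = seq[3]+seq[0] = 3+8 = 11 → [8, 11, 0, 3]
seq[0] = seq[3]+seq[0] = 3+8 = 11 → [11, 11, 0, 3]
sum = 25

25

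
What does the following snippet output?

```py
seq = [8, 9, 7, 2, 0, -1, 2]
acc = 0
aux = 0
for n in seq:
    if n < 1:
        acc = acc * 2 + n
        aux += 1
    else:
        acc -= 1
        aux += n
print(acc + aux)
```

n=8: not <1, acc = 0-1 = -1; aux=8
n=9: not <1, acc = (-1)-1 = -2; aux=17
n=7: not <1, acc = (-2)-1 = -3; aux=24
n=2: not <1, acc = (-3)-1 = -4; aux=26
n=0: <1, acc = (-4)*2+0 = -8; aux=27
n=-1: <1, acc = (-8)*2+(-1) = -17; aux=28
n=2: not <1, acc = (-17)-1 = -18; aux=30
acc+aux = (-18)+30 = 12

12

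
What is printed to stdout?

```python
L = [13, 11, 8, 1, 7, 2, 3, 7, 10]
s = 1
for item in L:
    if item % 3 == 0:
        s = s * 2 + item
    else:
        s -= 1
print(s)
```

item=13: not %3==0, s = 1-1 = 0
item=11: not %3==0, s = 0-1 = -1
item=8: not %3==0, s = (-1)-1 = -2
item=1: not %3==0, s = (-2)-1 = -3
item=7: not %3==0, s = (-3)-1 = -4
item=2: not %3==0, s = (-4)-1 = -5
item=3: %3==0, s = (-5)*2+3 = -7
item=7: not %3==0, s = (-7)-1 = -8
item=10: not %3==0, s = (-8)-1 = -9

-9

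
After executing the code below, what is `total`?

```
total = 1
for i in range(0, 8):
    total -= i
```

i=0: total = 1-0 = 1
i=1: total = 1-1 = 0
i=2: total = 0-2 = -2
i=3: total = (-2)-3 = -5
i=4: total = (-5)-4 = -9
i=5: total = (-9)-5 = -14
i=6: total = (-14)-6 = -20
i=7: total = (-20)-7 = -27

-27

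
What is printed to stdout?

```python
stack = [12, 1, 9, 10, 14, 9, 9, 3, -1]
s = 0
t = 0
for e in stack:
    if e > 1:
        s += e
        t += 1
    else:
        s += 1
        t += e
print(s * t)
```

476

e=12: >1, s = 0+12 = 12; t=1
e=1: not >1, s = 12+1 = 13; t=2
e=9: >1, s = 13+9 = 22; t=3
e=10: >1, s = 22+10 = 32; t=4
e=14: >1, s = 32+14 = 46; t=5
e=9: >1, s = 46+9 = 55; t=6
e=9: >1, s = 55+9 = 64; t=7
e=3: >1, s = 64+3 = 67; t=8
e=-1: not >1, s = 67+1 = 68; t=7
s*t = 68*7 = 476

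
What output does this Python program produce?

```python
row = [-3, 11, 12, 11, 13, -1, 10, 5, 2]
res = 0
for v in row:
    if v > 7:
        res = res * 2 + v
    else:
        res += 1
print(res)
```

388

v=-3: not >7, res = 0+1 = 1
v=11: >7, res = 1*2+11 = 13
v=12: >7, res = 13*2+12 = 38
v=11: >7, res = 38*2+11 = 87
v=13: >7, res = 87*2+13 = 187
v=-1: not >7, res = 187+1 = 188
v=10: >7, res = 188*2+10 = 386
v=5: not >7, res = 386+1 = 387
v=2: not >7, res = 387+1 = 388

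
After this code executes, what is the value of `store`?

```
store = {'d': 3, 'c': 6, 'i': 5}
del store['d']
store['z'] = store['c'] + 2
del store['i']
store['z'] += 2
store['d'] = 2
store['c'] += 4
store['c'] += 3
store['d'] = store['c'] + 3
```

{'c': 13, 'z': 10, 'd': 16}

del 'd' → {'c': 6, 'i': 5}
store['z'] = store['c']+2 = 8 → {'c': 6, 'i': 5, 'z': 8}
del 'i' → {'c': 6, 'z': 8}
store['z'] = 8+2 = 10 → {'c': 6, 'z': 10}
store['d'] = 2 → {'c': 6, 'z': 10, 'd': 2}
store['c'] = 6+4 = 10 → {'c': 10, 'z': 10, 'd': 2}
store['c'] = 10+3 = 13 → {'c': 13, 'z': 10, 'd': 2}
store['d'] = store['c']+3 = 16 → {'c': 13, 'z': 10, 'd': 16}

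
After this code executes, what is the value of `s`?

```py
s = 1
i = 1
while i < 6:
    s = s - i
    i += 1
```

i=1: s = 1-1 = 0
i=2: s = 0-2 = -2
i=3: s = (-2)-3 = -5
i=4: s = (-5)-4 = -9
i=5: s = (-9)-5 = -14

-14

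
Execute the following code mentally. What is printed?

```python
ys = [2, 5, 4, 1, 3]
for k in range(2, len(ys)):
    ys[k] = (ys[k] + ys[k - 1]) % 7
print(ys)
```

[2, 5, 2, 3, 6]

k=2: ys[2] = (4+5)%7 = 2 → [2, 5, 2, 1, 3]
k=3: ys[3] = (1+2)%7 = 3 → [2, 5, 2, 3, 3]
k=4: ys[4] = (3+3)%7 = 6 → [2, 5, 2, 3, 6]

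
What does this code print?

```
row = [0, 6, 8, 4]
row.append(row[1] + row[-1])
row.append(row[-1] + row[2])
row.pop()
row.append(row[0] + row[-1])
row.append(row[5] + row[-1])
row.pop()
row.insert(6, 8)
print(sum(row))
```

46

append row[1]+row[-1] = 6+4 = 10 → [0, 6, 8, 4, 10]
append row[-1]+row[2] = 10+8 = 18 → [0, 6, 8, 4, 10, 18]
pop() removes 18 → [0, 6, 8, 4, 10]
append row[0]+row[-1] = 0+10 = 10 → [0, 6, 8, 4, 10, 10]
append row[5]+row[-1] = 10+10 = 20 → [0, 6, 8, 4, 10, 10, 20]
pop() removes 20 → [0, 6, 8, 4, 10, 10]
insert 8 at 6 → [0, 6, 8, 4, 10, 10, 8]
sum = 46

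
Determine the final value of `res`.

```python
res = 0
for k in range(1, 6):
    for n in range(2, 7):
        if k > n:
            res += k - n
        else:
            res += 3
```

k=1,n=2: not 1>2, res = 0+3 = 3
k=1,n=3: not 1>3, res = 3+3 = 6
k=1,n=4: not 1>4, res = 6+3 = 9
k=1,n=5: not 1>5, res = 9+3 = 12
k=1,n=6: not 1>6, res = 12+3 = 15
k=2,n=2: not 2>2, res = 15+3 = 18
k=2,n=3: not 2>3, res = 18+3 = 21
k=2,n=4: not 2>4, res = 21+3 = 24
k=2,n=5: not 2>5, res = 24+3 = 27
k=2,n=6: not 2>6, res = 27+3 = 30
k=3,n=2: 3>2, res = 30+1 = 31
k=3,n=3: not 3>3, res = 31+3 = 34
k=3,n=4: not 3>4, res = 34+3 = 37
k=3,n=5: not 3>5, res = 37+3 = 40
k=3,n=6: not 3>6, res = 40+3 = 43
k=4,n=2: 4>2, res = 43+2 = 45
k=4,n=3: 4>3, res = 45+1 = 46
k=4,n=4: not 4>4, res = 46+3 = 49
k=4,n=5: not 4>5, res = 49+3 = 52
k=4,n=6: not 4>6, res = 52+3 = 55
k=5,n=2: 5>2, res = 55+3 = 58
k=5,n=3: 5>3, res = 58+2 = 60
k=5,n=4: 5>4, res = 60+1 = 61
k=5,n=5: not 5>5, res = 61+3 = 64
k=5,n=6: not 5>6, res = 64+3 = 67

67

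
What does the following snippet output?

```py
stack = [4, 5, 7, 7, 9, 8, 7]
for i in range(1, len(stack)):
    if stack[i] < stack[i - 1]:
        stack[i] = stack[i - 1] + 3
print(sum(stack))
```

i=1: 5>=4, unchanged → [4, 5, 7, 7, 9, 8, 7]
i=2: 7>=5, unchanged → [4, 5, 7, 7, 9, 8, 7]
i=3: 7>=7, unchanged → [4, 5, 7, 7, 9, 8, 7]
i=4: 9>=7, unchanged → [4, 5, 7, 7, 9, 8, 7]
i=5: 8<9, stack[5] = 9+3 = 12 → [4, 5, 7, 7, 9, 12, 7]
i=6: 7<12, stack[6] = 12+3 = 15 → [4, 5, 7, 7, 9, 12, 15]
sum = 59

59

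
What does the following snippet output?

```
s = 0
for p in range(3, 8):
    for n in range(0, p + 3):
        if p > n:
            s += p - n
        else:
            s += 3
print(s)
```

p=3,n=0: 3>0, s = 0+3 = 3
p=3,n=1: 3>1, s = 3+2 = 5
p=3,n=2: 3>2, s = 5+1 = 6
p=3,n=3: not 3>3, s = 6+3 = 9
p=3,n=4: not 3>4, s = 9+3 = 12
p=3,n=5: not 3>5, s = 12+3 = 15
p=4,n=0: 4>0, s = 15+4 = 19
p=4,n=1: 4>1, s = 19+3 = 22
p=4,n=2: 4>2, s = 22+2 = 24
p=4,n=3: 4>3, s = 24+1 = 25
p=4,n=4: not 4>4, s = 25+3 = 28
p=4,n=5: not 4>5, s = 28+3 = 31
p=4,n=6: not 4>6, s = 31+3 = 34
p=5,n=0: 5>0, s = 34+5 = 39
p=5,n=1: 5>1, s = 39+4 = 43
p=5,n=2: 5>2, s = 43+3 = 46
p=5,n=3: 5>3, s = 46+2 = 48
p=5,n=4: 5>4, s = 48+1 = 49
p=5,n=5: not 5>5, s = 49+3 = 52
p=5,n=6: not 5>6, s = 52+3 = 55
p=5,n=7: not 5>7, s = 55+3 = 58
p=6,n=0: 6>0, s = 58+6 = 64
p=6,n=1: 6>1, s = 64+5 = 69
p=6,n=2: 6>2, s = 69+4 = 73
p=6,n=3: 6>3, s = 73+3 = 76
p=6,n=4: 6>4, s = 76+2 = 78
p=6,n=5: 6>5, s = 78+1 = 79
p=6,n=6: not 6>6, s = 79+3 = 82
p=6,n=7: not 6>7, s = 82+3 = 85
p=6,n=8: not 6>8, s = 85+3 = 88
p=7,n=0: 7>0, s = 88+7 = 95
p=7,n=1: 7>1, s = 95+6 = 101
p=7,n=2: 7>2, s = 101+5 = 106
p=7,n=3: 7>3, s = 106+4 = 110
p=7,n=4: 7>4, s = 110+3 = 113
p=7,n=5: 7>5, s = 113+2 = 115
p=7,n=6: 7>6, s = 115+1 = 116
p=7,n=7: not 7>7, s = 116+3 = 119
p=7,n=8: not 7>8, s = 119+3 = 122
p=7,n=9: not 7>9, s = 122+3 = 125

125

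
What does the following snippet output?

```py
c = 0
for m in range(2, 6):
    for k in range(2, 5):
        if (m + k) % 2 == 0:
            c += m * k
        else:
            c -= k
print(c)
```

42

m=2,k=2: even sum, c = 0+4 = 4
m=2,k=3: odd sum, c = 4-3 = 1
m=2,k=4: even sum, c = 1+8 = 9
m=3,k=2: odd sum, c = 9-2 = 7
m=3,k=3: even sum, c = 7+9 = 16
m=3,k=4: odd sum, c = 16-4 = 12
m=4,k=2: even sum, c = 12+8 = 20
m=4,k=3: odd sum, c = 20-3 = 17
m=4,k=4: even sum, c = 17+16 = 33
m=5,k=2: odd sum, c = 33-2 = 31
m=5,k=3: even sum, c = 31+15 = 46
m=5,k=4: odd sum, c = 46-4 = 42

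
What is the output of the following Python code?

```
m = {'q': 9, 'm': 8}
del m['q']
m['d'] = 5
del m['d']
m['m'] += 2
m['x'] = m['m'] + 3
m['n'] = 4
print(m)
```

{'m': 10, 'x': 13, 'n': 4}

del 'q' → {'m': 8}
m['d'] = 5 → {'m': 8, 'd': 5}
del 'd' → {'m': 8}
m['m'] = 8+2 = 10 → {'m': 10}
m['x'] = m['m']+3 = 13 → {'m': 10, 'x': 13}
m['n'] = 4 → {'m': 10, 'x': 13, 'n': 4}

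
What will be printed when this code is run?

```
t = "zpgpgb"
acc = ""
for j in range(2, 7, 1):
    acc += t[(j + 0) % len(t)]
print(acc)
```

gpgbz

j=2: add t[2]='g' → 'g'
j=3: add t[3]='p' → 'gp'
j=4: add t[4]='g' → 'gpg'
j=5: add t[5]='b' → 'gpgb'
j=6: add t[0]='z' → 'gpgbz'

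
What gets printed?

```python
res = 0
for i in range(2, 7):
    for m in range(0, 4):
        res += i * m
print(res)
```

120

i=2,m=0: res = 0+0 = 0
i=2,m=1: res = 0+2 = 2
i=2,m=2: res = 2+4 = 6
i=2,m=3: res = 6+6 = 12
i=3,m=0: res = 12+0 = 12
i=3,m=1: res = 12+3 = 15
i=3,m=2: res = 15+6 = 21
i=3,m=3: res = 21+9 = 30
i=4,m=0: res = 30+0 = 30
i=4,m=1: res = 30+4 = 34
i=4,m=2: res = 34+8 = 42
i=4,m=3: res = 42+12 = 54
i=5,m=0: res = 54+0 = 54
i=5,m=1: res = 54+5 = 59
i=5,m=2: res = 59+10 = 69
i=5,m=3: res = 69+15 = 84
i=6,m=0: res = 84+0 = 84
i=6,m=1: res = 84+6 = 90
i=6,m=2: res = 90+12 = 102
i=6,m=3: res = 102+18 = 120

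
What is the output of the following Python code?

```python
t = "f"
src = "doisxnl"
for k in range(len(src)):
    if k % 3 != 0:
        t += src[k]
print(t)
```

k=0: skip
k=1: add 'o' → 'fo'
k=2: add 'i' → 'foi'
k=3: skip
k=4: add 'x' → 'foix'
k=5: add 'n' → 'foixn'
k=6: skip

foixn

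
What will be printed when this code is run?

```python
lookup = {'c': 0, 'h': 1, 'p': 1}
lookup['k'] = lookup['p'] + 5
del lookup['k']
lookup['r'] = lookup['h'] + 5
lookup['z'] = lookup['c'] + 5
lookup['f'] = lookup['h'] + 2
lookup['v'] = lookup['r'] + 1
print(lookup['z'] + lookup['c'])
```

5

lookup['k'] = lookup['p']+5 = 6 → {'c': 0, 'h': 1, 'p': 1, 'k': 6}
del 'k' → {'c': 0, 'h': 1, 'p': 1}
lookup['r'] = lookup['h']+5 = 6 → {'c': 0, 'h': 1, 'p': 1, 'r': 6}
lookup['z'] = lookup['c']+5 = 5 → {'c': 0, 'h': 1, 'p': 1, 'r': 6, 'z': 5}
lookup['f'] = lookup['h']+2 = 3 → {'c': 0, 'h': 1, 'p': 1, 'r': 6, 'z': 5, 'f': 3}
lookup['v'] = lookup['r']+1 = 7 → {'c': 0, 'h': 1, 'p': 1, 'r': 6, 'z': 5, 'f': 3, 'v': 7}
lookup['z']+lookup['c'] = 5+0 = 5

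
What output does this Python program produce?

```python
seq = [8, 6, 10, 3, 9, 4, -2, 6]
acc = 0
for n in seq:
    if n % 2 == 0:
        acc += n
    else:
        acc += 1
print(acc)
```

34

n=8: even, acc = 0+8 = 8
n=6: even, acc = 8+6 = 14
n=10: even, acc = 14+10 = 24
n=3: not even, acc = 24+1 = 25
n=9: not even, acc = 25+1 = 26
n=4: even, acc = 26+4 = 30
n=-2: even, acc = 30+(-2) = 28
n=6: even, acc = 28+6 = 34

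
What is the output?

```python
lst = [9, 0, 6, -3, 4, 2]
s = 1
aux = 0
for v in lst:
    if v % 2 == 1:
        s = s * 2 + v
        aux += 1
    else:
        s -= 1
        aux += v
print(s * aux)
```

182

v=9: odd, s = 1*2+9 = 11; aux=1
v=0: not odd, s = 11-1 = 10; aux=1
v=6: not odd, s = 10-1 = 9; aux=7
v=-3: odd, s = 9*2+(-3) = 15; aux=8
v=4: not odd, s = 15-1 = 14; aux=12
v=2: not odd, s = 14-1 = 13; aux=14
s*aux = 13*14 = 182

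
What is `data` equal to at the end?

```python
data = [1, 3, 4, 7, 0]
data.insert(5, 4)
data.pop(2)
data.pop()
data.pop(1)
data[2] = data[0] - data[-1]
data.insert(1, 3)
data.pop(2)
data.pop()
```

[1, 3]

insert 4 at 5 → [1, 3, 4, 7, 0, 4]
pop(2) removes 4 → [1, 3, 7, 0, 4]
pop() removes 4 → [1, 3, 7, 0]
pop(1) removes 3 → [1, 7, 0]
data[2] = data[0]-data[-1] = 1-0 = 1 → [1, 7, 1]
insert 3 at 1 → [1, 3, 7, 1]
pop(2) removes 7 → [1, 3, 1]
pop() removes 1 → [1, 3]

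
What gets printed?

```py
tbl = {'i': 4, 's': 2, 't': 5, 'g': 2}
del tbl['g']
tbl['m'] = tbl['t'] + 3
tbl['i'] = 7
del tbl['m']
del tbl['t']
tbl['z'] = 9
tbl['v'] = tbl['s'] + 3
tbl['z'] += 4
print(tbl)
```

del 'g' → {'i': 4, 's': 2, 't': 5}
tbl['m'] = tbl['t']+3 = 8 → {'i': 4, 's': 2, 't': 5, 'm': 8}
tbl['i'] = 7 → {'i': 7, 's': 2, 't': 5, 'm': 8}
del 'm' → {'i': 7, 's': 2, 't': 5}
del 't' → {'i': 7, 's': 2}
tbl['z'] = 9 → {'i': 7, 's': 2, 'z': 9}
tbl['v'] = tbl['s']+3 = 5 → {'i': 7, 's': 2, 'z': 9, 'v': 5}
tbl['z'] = 9+4 = 13 → {'i': 7, 's': 2, 'z': 13, 'v': 5}

{'i': 7, 's': 2, 'z': 13, 'v': 5}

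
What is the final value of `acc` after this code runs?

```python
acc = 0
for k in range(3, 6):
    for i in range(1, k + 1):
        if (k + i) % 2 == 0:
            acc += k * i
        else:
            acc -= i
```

k=3,i=1: even sum, acc = 0+3 = 3
k=3,i=2: odd sum, acc = 3-2 = 1
k=3,i=3: even sum, acc = 1+9 = 10
k=4,i=1: odd sum, acc = 10-1 = 9
k=4,i=2: even sum, acc = 9+8 = 17
k=4,i=3: odd sum, acc = 17-3 = 14
k=4,i=4: even sum, acc = 14+16 = 30
k=5,i=1: even sum, acc = 30+5 = 35
k=5,i=2: odd sum, acc = 35-2 = 33
k=5,i=3: even sum, acc = 33+15 = 48
k=5,i=4: odd sum, acc = 48-4 = 44
k=5,i=5: even sum, acc = 44+25 = 69

69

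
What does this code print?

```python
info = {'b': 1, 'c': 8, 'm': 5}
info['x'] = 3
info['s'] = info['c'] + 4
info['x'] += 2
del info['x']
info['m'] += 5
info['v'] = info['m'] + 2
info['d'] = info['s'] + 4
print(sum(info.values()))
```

info['x'] = 3 → {'b': 1, 'c': 8, 'm': 5, 'x': 3}
info['s'] = info['c']+4 = 12 → {'b': 1, 'c': 8, 'm': 5, 'x': 3, 's': 12}
info['x'] = 3+2 = 5 → {'b': 1, 'c': 8, 'm': 5, 'x': 5, 's': 12}
del 'x' → {'b': 1, 'c': 8, 'm': 5, 's': 12}
info['m'] = 5+5 = 10 → {'b': 1, 'c': 8, 'm': 10, 's': 12}
info['v'] = info['m']+2 = 12 → {'b': 1, 'c': 8, 'm': 10, 's': 12, 'v': 12}
info['d'] = info['s']+4 = 16 → {'b': 1, 'c': 8, 'm': 10, 's': 12, 'v': 12, 'd': 16}
sum of values = 59

59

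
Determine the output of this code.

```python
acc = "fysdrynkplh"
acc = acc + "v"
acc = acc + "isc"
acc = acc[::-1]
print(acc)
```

+ 'v' → 'fysdrynkplhv'
+ 'isc' → 'fysdrynkplhvisc'
reverse → 'csivhlpknyrdsyf'

csivhlpknyrdsyf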